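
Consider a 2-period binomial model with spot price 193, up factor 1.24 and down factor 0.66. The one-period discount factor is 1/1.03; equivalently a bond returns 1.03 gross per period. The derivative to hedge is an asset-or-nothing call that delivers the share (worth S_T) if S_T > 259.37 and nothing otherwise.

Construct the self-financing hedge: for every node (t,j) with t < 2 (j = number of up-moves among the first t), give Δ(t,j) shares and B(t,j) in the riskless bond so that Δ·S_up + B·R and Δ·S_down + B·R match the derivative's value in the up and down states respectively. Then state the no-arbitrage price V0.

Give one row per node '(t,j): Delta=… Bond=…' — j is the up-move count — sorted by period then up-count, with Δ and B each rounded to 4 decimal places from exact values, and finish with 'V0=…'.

The replicating-portfolio and risk-neutral prices coincide; use p* = (1.03−0.66)/(1.24−0.66) = 0.6379 for the latter.
Terminal payoffs: V(2,0)=0.0000, V(2,1)=0.0000, V(2,2)=296.7568
  t=1,j=0: stock 127.3800 → up 157.9512 (V=0.0000), down 84.0708 (V=0.0000). Price 0.0000; hedge Δ=0.0000, bond B=0.0000.
  t=1,j=1: stock 239.3200 → up 296.7568 (V=296.7568), down 157.9512 (V=0.0000). Price 183.7965; hedge Δ=2.1379, bond B=-327.8532.
  t=0,j=0: stock 193.0000 → up 239.3200 (V=183.7965), down 127.3800 (V=0.0000). Price 113.8344; hedge Δ=1.6419, bond B=-203.0560.
Each (Δ,B) replicates both successor values, so the strategy is self-financing and V0 is arbitrage-free.

(0,0): Delta=1.6419 Bond=-203.0560
(1,0): Delta=0.0000 Bond=0.0000
(1,1): Delta=2.1379 Bond=-327.8532
V0=113.8344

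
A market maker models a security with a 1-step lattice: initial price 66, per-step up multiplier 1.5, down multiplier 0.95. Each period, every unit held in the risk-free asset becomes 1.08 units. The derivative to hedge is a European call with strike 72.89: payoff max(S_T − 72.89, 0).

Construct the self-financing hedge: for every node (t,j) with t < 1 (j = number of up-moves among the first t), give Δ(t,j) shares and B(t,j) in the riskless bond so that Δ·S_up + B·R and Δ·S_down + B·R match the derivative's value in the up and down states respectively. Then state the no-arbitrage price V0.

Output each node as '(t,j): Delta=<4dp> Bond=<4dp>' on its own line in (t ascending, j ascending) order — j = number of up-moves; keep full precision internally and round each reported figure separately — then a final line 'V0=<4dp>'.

Risk-neutral probability p* = (R−d)/(u−d) = (1.08−0.95)/(1.5−0.95) = 0.2364.
Terminal values V(1,·): V(1,0)=0.0000, V(1,1)=26.1100
Node (0,0) S=66.0000: V=(p*·26.1100+(1−p*)·0.0000)/1.08=5.7143; Δ=(26.1100−0.0000)/(99.0000−62.7000)=0.7193; B=V−Δ·S=-41.7584
The time-0 hedge costs 5.7143, which is the no-arbitrage price.

(0,0): Delta=0.7193 Bond=-41.7584
V0=5.7143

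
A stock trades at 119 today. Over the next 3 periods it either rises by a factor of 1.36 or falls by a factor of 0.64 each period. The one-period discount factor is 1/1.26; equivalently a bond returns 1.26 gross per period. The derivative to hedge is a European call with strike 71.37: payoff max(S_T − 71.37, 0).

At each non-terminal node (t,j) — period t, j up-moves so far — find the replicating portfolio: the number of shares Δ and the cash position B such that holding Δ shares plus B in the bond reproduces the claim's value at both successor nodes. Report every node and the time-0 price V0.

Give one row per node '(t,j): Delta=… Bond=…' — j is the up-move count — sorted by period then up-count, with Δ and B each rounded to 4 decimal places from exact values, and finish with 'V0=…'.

(0,0): Delta=0.9861 Bond=-33.8426
(1,0): Delta=0.8661 Bond=-33.5060
(1,1): Delta=0.9952 Bond=-44.1151
(2,0): Delta=0.0000 Bond=0.0000
(2,1): Delta=0.9319 Bond=-49.0268
(2,2): Delta=1.0000 Bond=-56.6429
V0=83.5021

No-arbitrage ⇒ martingale measure with p* = (R−d)/(u−d) = 0.8611.
At expiry t=3: V(3,0)=0.0000, V(3,1)=0.0000, V(3,2)=69.4955, V(3,3)=227.9693
(2,0): S=48.7424. Δ = (V_up−V_dn)/(S_up−S_dn) = (0.0000−0.0000)/(66.2897−31.1951) = 0.0000. V = [p*·0.0000 + (1−p*)·0.0000]/1.26 = 0.0000. B = V − Δ·S = 0.0000.
(2,1): S=103.5776. Δ = (V_up−V_dn)/(S_up−S_dn) = (69.4955−0.0000)/(140.8655−66.2897) = 0.9319. V = [p*·69.4955 + (1−p*)·0.0000]/1.26 = 47.4947. B = V − Δ·S = -49.0268.
(2,2): S=220.1024. Δ = (V_up−V_dn)/(S_up−S_dn) = (227.9693−69.4955)/(299.3393−140.8655) = 1.0000. V = [p*·227.9693 + (1−p*)·69.4955]/1.26 = 163.4595. B = V − Δ·S = -56.6429.
(1,0): S=76.1600. Δ = (V_up−V_dn)/(S_up−S_dn) = (47.4947−0.0000)/(103.5776−48.7424) = 0.8661. V = [p*·47.4947 + (1−p*)·0.0000]/1.26 = 32.4589. B = V − Δ·S = -33.5060.
(1,1): S=161.8400. Δ = (V_up−V_dn)/(S_up−S_dn) = (163.4595−47.4947)/(220.1024−103.5776) = 0.9952. V = [p*·163.4595 + (1−p*)·47.4947]/1.26 = 116.9471. B = V − Δ·S = -44.1151.
(0,0): S=119.0000. Δ = (V_up−V_dn)/(S_up−S_dn) = (116.9471−32.4589)/(161.8400−76.1600) = 0.9861. V = [p*·116.9471 + (1−p*)·32.4589]/1.26 = 83.5021. B = V − Δ·S = -33.8426.
Check: Δ(0,0)·S0 + B(0,0) = 83.5021 = V0.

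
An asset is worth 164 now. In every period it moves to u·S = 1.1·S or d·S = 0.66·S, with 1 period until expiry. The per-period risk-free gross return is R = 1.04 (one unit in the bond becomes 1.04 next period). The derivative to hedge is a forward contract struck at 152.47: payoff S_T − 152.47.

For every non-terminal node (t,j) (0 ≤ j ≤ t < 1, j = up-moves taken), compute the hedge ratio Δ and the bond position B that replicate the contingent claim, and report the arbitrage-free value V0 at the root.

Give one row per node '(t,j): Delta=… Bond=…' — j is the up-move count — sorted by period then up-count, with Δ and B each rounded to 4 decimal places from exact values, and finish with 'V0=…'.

Since d<R<u, set p* = (R−d)/(u−d) = 0.8636; price each node as the discounted p*-expectation of its children.
Payoff layer (t=1): V(1,0)=-44.2300, V(1,1)=27.9300
  t=0,j=0: stock 164.0000 → up 180.4000 (V=27.9300), down 108.2400 (V=-44.2300). Price 17.3942; hedge Δ=1.0000, bond B=-146.6058.
Self-financing check: at every node Δ·S+B equals the discounted successor values.

(0,0): Delta=1.0000 Bond=-146.6058
V0=17.3942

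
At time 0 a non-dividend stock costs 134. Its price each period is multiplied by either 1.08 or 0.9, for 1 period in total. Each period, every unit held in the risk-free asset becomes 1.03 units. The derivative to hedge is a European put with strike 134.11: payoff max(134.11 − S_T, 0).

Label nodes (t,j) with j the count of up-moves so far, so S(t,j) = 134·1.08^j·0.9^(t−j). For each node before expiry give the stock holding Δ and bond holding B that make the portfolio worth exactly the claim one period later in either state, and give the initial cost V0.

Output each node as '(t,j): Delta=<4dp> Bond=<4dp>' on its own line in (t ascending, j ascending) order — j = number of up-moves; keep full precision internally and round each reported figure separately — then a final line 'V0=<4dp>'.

Under the risk-neutral measure, an up-move has probability p* = (R−d)/(u−d) = 0.7222 and values discount at R = 1.03.
Payoff layer (t=1): V(1,0)=13.5100, V(1,1)=0.0000
Node (0,0) S=134.0000: V=(p*·0.0000+(1−p*)·13.5100)/1.03=3.6435; Δ=(0.0000−13.5100)/(144.7200−120.6000)=-0.5601; B=V−Δ·S=78.6990
The time-0 hedge costs 3.6435, which is the no-arbitrage price.

(0,0): Delta=-0.5601 Bond=78.6990
V0=3.6435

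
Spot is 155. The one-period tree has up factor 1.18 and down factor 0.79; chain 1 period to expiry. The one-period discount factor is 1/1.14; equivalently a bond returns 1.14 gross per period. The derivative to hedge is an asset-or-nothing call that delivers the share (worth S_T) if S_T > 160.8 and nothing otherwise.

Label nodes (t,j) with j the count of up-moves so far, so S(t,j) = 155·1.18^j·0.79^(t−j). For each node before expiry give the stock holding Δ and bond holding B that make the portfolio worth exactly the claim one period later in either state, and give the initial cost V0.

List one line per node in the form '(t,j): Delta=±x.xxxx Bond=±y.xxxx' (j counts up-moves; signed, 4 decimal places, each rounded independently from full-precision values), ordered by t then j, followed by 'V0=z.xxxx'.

Risk-neutral probability p* = (R−d)/(u−d) = (1.14−0.79)/(1.18−0.79) = 0.8974.
Terminal payoffs: V(1,0)=0.0000, V(1,1)=182.9000
  t=0,j=0: stock 155.0000 → up 182.9000 (V=182.9000), down 122.4500 (V=0.0000). Price 143.9834; hedge Δ=3.0256, bond B=-324.9910.
Each (Δ,B) replicates both successor values, so the strategy is self-financing and V0 is arbitrage-free.

(0,0): Delta=3.0256 Bond=-324.9910
V0=143.9834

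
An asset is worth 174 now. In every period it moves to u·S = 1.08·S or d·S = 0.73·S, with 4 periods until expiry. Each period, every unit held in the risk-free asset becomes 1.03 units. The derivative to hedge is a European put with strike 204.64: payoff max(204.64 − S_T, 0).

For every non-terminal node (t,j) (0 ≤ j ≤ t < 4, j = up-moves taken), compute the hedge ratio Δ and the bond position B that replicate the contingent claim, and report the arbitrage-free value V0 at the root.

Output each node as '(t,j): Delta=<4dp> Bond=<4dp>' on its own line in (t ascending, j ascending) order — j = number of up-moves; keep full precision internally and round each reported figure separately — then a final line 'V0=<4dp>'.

(0,0): Delta=-0.6964 Bond=144.3772
(1,0): Delta=-1.0000 Bond=187.2746
(1,1): Delta=-0.6622 Bond=142.2808
(2,0): Delta=-1.0000 Bond=192.8928
(2,1): Delta=-1.0000 Bond=192.8928
(2,2): Delta=-0.6241 Bond=138.8253
(3,0): Delta=-1.0000 Bond=198.6796
(3,1): Delta=-1.0000 Bond=198.6796
(3,2): Delta=-1.0000 Bond=198.6796
(3,3): Delta=-0.5818 Bond=133.7084
V0=23.2075

No-arbitrage ⇒ martingale measure with p* = (R−d)/(u−d) = 0.8571.
Terminal values V(4,·): V(4,0)=155.2271, V(4,1)=131.5359, V(4,2)=96.4860, V(4,3)=44.6314, V(4,4)=0.0000
  t=3,j=0: stock 67.6890 → up 73.1041 (V=131.5359), down 49.4129 (V=155.2271). Price 130.9907; hedge Δ=-1.0000, bond B=198.6796.
  t=3,j=1: stock 100.1426 → up 108.1540 (V=96.4860), down 73.1041 (V=131.5359). Price 98.5370; hedge Δ=-1.0000, bond B=198.6796.
  t=3,j=2: stock 148.1561 → up 160.0086 (V=44.6314), down 108.1540 (V=96.4860). Price 50.5235; hedge Δ=-1.0000, bond B=198.6796.
  t=3,j=3: stock 219.1899 → up 236.7251 (V=0.0000), down 160.0086 (V=44.6314). Price 6.1902; hedge Δ=-0.5818, bond B=133.7084.
  t=2,j=0: stock 92.7246 → up 100.1426 (V=98.5370), down 67.6890 (V=130.9907). Price 100.1682; hedge Δ=-1.0000, bond B=192.8928.
  t=2,j=1: stock 137.1816 → up 148.1561 (V=50.5235), down 100.1426 (V=98.5370). Price 55.7112; hedge Δ=-1.0000, bond B=192.8928.
  t=2,j=2: stock 202.9536 → up 219.1899 (V=6.1902), down 148.1561 (V=50.5235). Price 12.1588; hedge Δ=-0.6241, bond B=138.8253.
  t=1,j=0: stock 127.0200 → up 137.1816 (V=55.7112), down 92.7246 (V=100.1682). Price 60.2546; hedge Δ=-1.0000, bond B=187.2746.
  t=1,j=1: stock 187.9200 → up 202.9536 (V=12.1588), down 137.1816 (V=55.7112). Price 17.8452; hedge Δ=-0.6622, bond B=142.2808.
  t=0,j=0: stock 174.0000 → up 187.9200 (V=17.8452), down 127.0200 (V=60.2546). Price 23.2075; hedge Δ=-0.6964, bond B=144.3772.
Root portfolio cost Δ·174+B reproduces V0=23.2075.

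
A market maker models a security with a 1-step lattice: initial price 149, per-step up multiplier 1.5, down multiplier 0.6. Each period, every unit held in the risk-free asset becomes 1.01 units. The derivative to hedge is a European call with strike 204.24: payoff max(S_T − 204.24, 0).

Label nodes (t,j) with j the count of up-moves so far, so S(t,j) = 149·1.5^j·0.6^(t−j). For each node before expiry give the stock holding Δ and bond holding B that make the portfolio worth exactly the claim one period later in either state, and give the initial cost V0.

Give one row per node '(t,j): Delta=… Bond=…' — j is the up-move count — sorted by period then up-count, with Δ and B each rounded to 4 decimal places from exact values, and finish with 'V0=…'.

(0,0): Delta=0.1436 Bond=-12.7129
V0=8.6871

Risk-neutral probability p* = (R−d)/(u−d) = (1.01−0.6)/(1.5−0.6) = 0.4556.
Terminal payoffs: V(1,0)=0.0000, V(1,1)=19.2600
Node (0,0) S=149.0000: V=(p*·19.2600+(1−p*)·0.0000)/1.01=8.6871; Δ=(19.2600−0.0000)/(223.5000−89.4000)=0.1436; B=V−Δ·S=-12.7129
Each (Δ,B) replicates both successor values, so the strategy is self-financing and V0 is arbitrage-free.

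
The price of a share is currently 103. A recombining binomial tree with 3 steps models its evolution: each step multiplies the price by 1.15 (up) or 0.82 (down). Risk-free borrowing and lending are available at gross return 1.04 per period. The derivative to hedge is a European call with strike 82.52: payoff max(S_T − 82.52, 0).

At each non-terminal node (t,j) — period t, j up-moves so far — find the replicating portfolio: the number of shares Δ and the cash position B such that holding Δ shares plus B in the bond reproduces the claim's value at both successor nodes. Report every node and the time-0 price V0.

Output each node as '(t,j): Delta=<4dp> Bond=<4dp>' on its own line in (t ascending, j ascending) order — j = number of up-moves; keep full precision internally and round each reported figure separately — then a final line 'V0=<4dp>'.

Since d<R<u, set p* = (R−d)/(u−d) = 0.6667; price each node as the discounted p*-expectation of its children.
At expiry t=3: V(3,0)=0.0000, V(3,1)=0.0000, V(3,2)=29.1783, V(3,3)=74.1301
Node (2,0) S=69.2572: V=(p*·0.0000+(1−p*)·0.0000)/1.04=0.0000; Δ=(0.0000−0.0000)/(79.6458−56.7909)=0.0000; B=V−Δ·S=0.0000
Node (2,1) S=97.1290: V=(p*·29.1783+(1−p*)·0.0000)/1.04=18.7041; Δ=(29.1783−0.0000)/(111.6983−79.6458)=0.9103; B=V−Δ·S=-69.7152
Node (2,2) S=136.2175: V=(p*·74.1301+(1−p*)·29.1783)/1.04=56.8713; Δ=(74.1301−29.1783)/(156.6501−111.6983)=1.0000; B=V−Δ·S=-79.3462
Node (1,0) S=84.4600: V=(p*·18.7041+(1−p*)·0.0000)/1.04=11.9898; Δ=(18.7041−0.0000)/(97.1290−69.2572)=0.6711; B=V−Δ·S=-44.6892
Node (1,1) S=118.4500: V=(p*·56.8713+(1−p*)·18.7041)/1.04=42.4509; Δ=(56.8713−18.7041)/(136.2175−97.1290)=0.9764; B=V−Δ·S=-73.2075
Node (0,0) S=103.0000: V=(p*·42.4509+(1−p*)·11.9898)/1.04=31.0550; Δ=(42.4509−11.9898)/(118.4500−84.4600)=0.8962; B=V−Δ·S=-61.2514
The time-0 hedge costs 31.0550, which is the no-arbitrage price.

(0,0): Delta=0.8962 Bond=-61.2514
(1,0): Delta=0.6711 Bond=-44.6892
(1,1): Delta=0.9764 Bond=-73.2075
(2,0): Delta=0.0000 Bond=0.0000
(2,1): Delta=0.9103 Bond=-69.7152
(2,2): Delta=1.0000 Bond=-79.3462
V0=31.0550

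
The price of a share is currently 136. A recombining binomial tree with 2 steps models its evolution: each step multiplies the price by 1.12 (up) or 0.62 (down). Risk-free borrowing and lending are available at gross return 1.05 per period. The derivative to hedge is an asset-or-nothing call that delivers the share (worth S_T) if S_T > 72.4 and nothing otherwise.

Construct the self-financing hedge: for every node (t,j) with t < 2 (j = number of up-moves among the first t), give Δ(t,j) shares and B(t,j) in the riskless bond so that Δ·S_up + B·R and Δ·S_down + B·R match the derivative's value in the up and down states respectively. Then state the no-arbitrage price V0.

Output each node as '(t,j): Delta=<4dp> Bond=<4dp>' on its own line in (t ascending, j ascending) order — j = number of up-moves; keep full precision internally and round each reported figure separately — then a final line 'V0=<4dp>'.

(0,0): Delta=1.1025 Bond=-14.8703
(1,0): Delta=2.2400 Bond=-111.5273
(1,1): Delta=1.0000 Bond=0.0000
V0=135.0706

No-arbitrage ⇒ martingale measure with p* = (R−d)/(u−d) = 0.8600.
Payoff layer (t=2): V(2,0)=0.0000, V(2,1)=94.4384, V(2,2)=170.5984
(1,0): S=84.3200. Δ = (V_up−V_dn)/(S_up−S_dn) = (94.4384−0.0000)/(94.4384−52.2784) = 2.2400. V = [p*·94.4384 + (1−p*)·0.0000]/1.05 = 77.3495. B = V − Δ·S = -111.5273.
(1,1): S=152.3200. Δ = (V_up−V_dn)/(S_up−S_dn) = (170.5984−94.4384)/(170.5984−94.4384) = 1.0000. V = [p*·170.5984 + (1−p*)·94.4384]/1.05 = 152.3200. B = V − Δ·S = 0.0000.
(0,0): S=136.0000. Δ = (V_up−V_dn)/(S_up−S_dn) = (152.3200−77.3495)/(152.3200−84.3200) = 1.1025. V = [p*·152.3200 + (1−p*)·77.3495]/1.05 = 135.0706. B = V − Δ·S = -14.8703.
Self-financing check: at every node Δ·S+B equals the discounted successor values.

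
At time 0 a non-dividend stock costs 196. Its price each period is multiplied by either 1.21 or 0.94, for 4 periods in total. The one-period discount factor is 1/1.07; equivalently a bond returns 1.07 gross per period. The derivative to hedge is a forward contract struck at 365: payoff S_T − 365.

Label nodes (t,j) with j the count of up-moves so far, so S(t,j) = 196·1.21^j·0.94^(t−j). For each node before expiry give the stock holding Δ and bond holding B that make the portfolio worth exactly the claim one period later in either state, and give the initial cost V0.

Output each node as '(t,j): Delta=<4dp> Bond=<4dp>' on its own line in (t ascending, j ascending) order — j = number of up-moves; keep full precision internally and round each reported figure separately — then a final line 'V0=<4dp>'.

Risk-neutral probability p* = (R−d)/(u−d) = (1.07−0.94)/(1.21−0.94) = 0.4815.
At expiry t=4: V(4,0)=-211.9732, V(4,1)=-168.0187, V(4,2)=-111.4390, V(4,3)=-38.6076, V(4,4)=55.1434
(3,0): S=162.7945. Δ = (V_up−V_dn)/(S_up−S_dn) = (-168.0187−-211.9732)/(196.9813−153.0268) = 1.0000. V = [p*·-168.0187 + (1−p*)·-211.9732]/1.07 = -178.3270. B = V − Δ·S = -341.1215.
(3,1): S=209.5546. Δ = (V_up−V_dn)/(S_up−S_dn) = (-111.4390−-168.0187)/(253.5610−196.9813) = 1.0000. V = [p*·-111.4390 + (1−p*)·-168.0187]/1.07 = -131.5669. B = V − Δ·S = -341.1215.
(3,2): S=269.7458. Δ = (V_up−V_dn)/(S_up−S_dn) = (-38.6076−-111.4390)/(326.3924−253.5610) = 1.0000. V = [p*·-38.6076 + (1−p*)·-111.4390]/1.07 = -71.3757. B = V − Δ·S = -341.1215.
(3,3): S=347.2260. Δ = (V_up−V_dn)/(S_up−S_dn) = (55.1434−-38.6076)/(420.1434−326.3924) = 1.0000. V = [p*·55.1434 + (1−p*)·-38.6076]/1.07 = 6.1045. B = V − Δ·S = -341.1215.
(2,0): S=173.1856. Δ = (V_up−V_dn)/(S_up−S_dn) = (-131.5669−-178.3270)/(209.5546−162.7945) = 1.0000. V = [p*·-131.5669 + (1−p*)·-178.3270]/1.07 = -145.6195. B = V − Δ·S = -318.8051.
(2,1): S=222.9304. Δ = (V_up−V_dn)/(S_up−S_dn) = (-71.3757−-131.5669)/(269.7458−209.5546) = 1.0000. V = [p*·-71.3757 + (1−p*)·-131.5669]/1.07 = -95.8747. B = V − Δ·S = -318.8051.
(2,2): S=286.9636. Δ = (V_up−V_dn)/(S_up−S_dn) = (6.1045−-71.3757)/(347.2260−269.7458) = 1.0000. V = [p*·6.1045 + (1−p*)·-71.3757]/1.07 = -31.8415. B = V − Δ·S = -318.8051.
(1,0): S=184.2400. Δ = (V_up−V_dn)/(S_up−S_dn) = (-95.8747−-145.6195)/(222.9304−173.1856) = 1.0000. V = [p*·-95.8747 + (1−p*)·-145.6195]/1.07 = -113.7087. B = V − Δ·S = -297.9487.
(1,1): S=237.1600. Δ = (V_up−V_dn)/(S_up−S_dn) = (-31.8415−-95.8747)/(286.9636−222.9304) = 1.0000. V = [p*·-31.8415 + (1−p*)·-95.8747]/1.07 = -60.7887. B = V − Δ·S = -297.9487.
(0,0): S=196.0000. Δ = (V_up−V_dn)/(S_up−S_dn) = (-60.7887−-113.7087)/(237.1600−184.2400) = 1.0000. V = [p*·-60.7887 + (1−p*)·-113.7087]/1.07 = -82.4568. B = V − Δ·S = -278.4568.
Each (Δ,B) replicates both successor values, so the strategy is self-financing and V0 is arbitrage-free.

(0,0): Delta=1.0000 Bond=-278.4568
(1,0): Delta=1.0000 Bond=-297.9487
(1,1): Delta=1.0000 Bond=-297.9487
(2,0): Delta=1.0000 Bond=-318.8051
(2,1): Delta=1.0000 Bond=-318.8051
(2,2): Delta=1.0000 Bond=-318.8051
(3,0): Delta=1.0000 Bond=-341.1215
(3,1): Delta=1.0000 Bond=-341.1215
(3,2): Delta=1.0000 Bond=-341.1215
(3,3): Delta=1.0000 Bond=-341.1215
V0=-82.4568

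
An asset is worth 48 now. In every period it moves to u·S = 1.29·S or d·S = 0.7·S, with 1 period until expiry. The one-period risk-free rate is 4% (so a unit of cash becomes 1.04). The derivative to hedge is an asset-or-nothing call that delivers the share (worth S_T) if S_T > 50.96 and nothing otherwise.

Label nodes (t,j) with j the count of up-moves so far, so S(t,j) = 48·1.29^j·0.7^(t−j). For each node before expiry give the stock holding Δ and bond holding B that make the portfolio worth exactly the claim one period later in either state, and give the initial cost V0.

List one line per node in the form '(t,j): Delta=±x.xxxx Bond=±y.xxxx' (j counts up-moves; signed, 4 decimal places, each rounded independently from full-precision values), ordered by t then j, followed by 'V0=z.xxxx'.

No-arbitrage ⇒ martingale measure with p* = (R−d)/(u−d) = 0.5763.
Payoff layer (t=1): V(1,0)=0.0000, V(1,1)=61.9200
(0,0): S=48.0000. Δ = (V_up−V_dn)/(S_up−S_dn) = (61.9200−0.0000)/(61.9200−33.6000) = 2.1864. V = [p*·61.9200 + (1−p*)·0.0000]/1.04 = 34.3103. B = V − Δ·S = -70.6389.
The time-0 hedge costs 34.3103, which is the no-arbitrage price.

(0,0): Delta=2.1864 Bond=-70.6389
V0=34.3103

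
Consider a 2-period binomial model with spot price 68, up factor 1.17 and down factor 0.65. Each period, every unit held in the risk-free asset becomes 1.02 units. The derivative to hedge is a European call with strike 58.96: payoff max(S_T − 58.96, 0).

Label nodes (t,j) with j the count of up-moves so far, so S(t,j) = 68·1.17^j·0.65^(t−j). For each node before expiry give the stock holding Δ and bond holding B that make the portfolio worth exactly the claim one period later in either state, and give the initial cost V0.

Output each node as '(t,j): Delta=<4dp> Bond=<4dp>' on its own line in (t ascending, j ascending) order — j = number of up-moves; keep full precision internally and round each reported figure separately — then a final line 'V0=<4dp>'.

(0,0): Delta=0.6732 Bond=-29.1731
(1,0): Delta=0.0000 Bond=0.0000
(1,1): Delta=0.8249 Bond=-41.8201
V0=16.6063

The replicating-portfolio and risk-neutral prices coincide; use p* = (1.02−0.65)/(1.17−0.65) = 0.7115 for the latter.
At expiry t=2: V(2,0)=0.0000, V(2,1)=0.0000, V(2,2)=34.1252
Node (1,0) S=44.2000: V=(p*·0.0000+(1−p*)·0.0000)/1.02=0.0000; Δ=(0.0000−0.0000)/(51.7140−28.7300)=0.0000; B=V−Δ·S=0.0000
Node (1,1) S=79.5600: V=(p*·34.1252+(1−p*)·0.0000)/1.02=23.8053; Δ=(34.1252−0.0000)/(93.0852−51.7140)=0.8249; B=V−Δ·S=-41.8201
Node (0,0) S=68.0000: V=(p*·23.8053+(1−p*)·0.0000)/1.02=16.6063; Δ=(23.8053−0.0000)/(79.5600−44.2000)=0.6732; B=V−Δ·S=-29.1731
Check: Δ(0,0)·S0 + B(0,0) = 16.6063 = V0.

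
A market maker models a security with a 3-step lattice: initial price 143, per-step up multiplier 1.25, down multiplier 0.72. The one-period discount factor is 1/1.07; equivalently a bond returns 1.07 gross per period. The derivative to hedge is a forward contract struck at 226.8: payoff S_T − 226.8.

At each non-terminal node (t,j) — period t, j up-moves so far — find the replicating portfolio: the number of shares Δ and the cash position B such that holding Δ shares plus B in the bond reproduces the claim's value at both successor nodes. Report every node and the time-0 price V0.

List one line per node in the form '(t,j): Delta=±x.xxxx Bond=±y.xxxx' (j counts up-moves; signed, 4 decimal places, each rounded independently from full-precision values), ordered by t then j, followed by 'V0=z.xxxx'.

Under the risk-neutral measure, an up-move has probability p* = (R−d)/(u−d) = 0.6604 and values discount at R = 1.07.
At expiry t=3: V(3,0)=-173.4255, V(3,1)=-134.1360, V(3,2)=-65.9250, V(3,3)=52.4969
Node (2,0) S=74.1312: V=(p*·-134.1360+(1−p*)·-173.4255)/1.07=-137.8314; Δ=(-134.1360−-173.4255)/(92.6640−53.3745)=1.0000; B=V−Δ·S=-211.9626
Node (2,1) S=128.7000: V=(p*·-65.9250+(1−p*)·-134.1360)/1.07=-83.2626; Δ=(-65.9250−-134.1360)/(160.8750−92.6640)=1.0000; B=V−Δ·S=-211.9626
Node (2,2) S=223.4375: V=(p*·52.4969+(1−p*)·-65.9250)/1.07=11.4749; Δ=(52.4969−-65.9250)/(279.2969−160.8750)=1.0000; B=V−Δ·S=-211.9626
Node (1,0) S=102.9600: V=(p*·-83.2626+(1−p*)·-137.8314)/1.07=-95.1359; Δ=(-83.2626−-137.8314)/(128.7000−74.1312)=1.0000; B=V−Δ·S=-198.0959
Node (1,1) S=178.7500: V=(p*·11.4749+(1−p*)·-83.2626)/1.07=-19.3459; Δ=(11.4749−-83.2626)/(223.4375−128.7000)=1.0000; B=V−Δ·S=-198.0959
Node (0,0) S=143.0000: V=(p*·-19.3459+(1−p*)·-95.1359)/1.07=-42.1364; Δ=(-19.3459−-95.1359)/(178.7500−102.9600)=1.0000; B=V−Δ·S=-185.1364
Root portfolio cost Δ·143+B reproduces V0=-42.1364.

(0,0): Delta=1.0000 Bond=-185.1364
(1,0): Delta=1.0000 Bond=-198.0959
(1,1): Delta=1.0000 Bond=-198.0959
(2,0): Delta=1.0000 Bond=-211.9626
(2,1): Delta=1.0000 Bond=-211.9626
(2,2): Delta=1.0000 Bond=-211.9626
V0=-42.1364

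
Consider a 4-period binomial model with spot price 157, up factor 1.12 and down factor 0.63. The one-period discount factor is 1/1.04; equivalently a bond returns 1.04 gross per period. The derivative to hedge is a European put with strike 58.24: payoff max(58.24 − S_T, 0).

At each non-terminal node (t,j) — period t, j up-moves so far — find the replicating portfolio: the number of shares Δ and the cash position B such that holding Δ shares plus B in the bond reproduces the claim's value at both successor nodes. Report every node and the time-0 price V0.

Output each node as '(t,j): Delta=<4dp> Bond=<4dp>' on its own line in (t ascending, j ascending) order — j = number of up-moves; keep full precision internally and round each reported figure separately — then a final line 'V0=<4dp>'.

Risk-neutral probability p* = (R−d)/(u−d) = (1.04−0.63)/(1.12−0.63) = 0.8367.
Terminal payoffs: V(4,0)=33.5079, V(4,1)=14.2717, V(4,2)=0.0000, V(4,3)=0.0000, V(4,4)=0.0000
(3,0): S=39.2574. Δ = (V_up−V_dn)/(S_up−S_dn) = (14.2717−33.5079)/(43.9683−24.7321) = -1.0000. V = [p*·14.2717 + (1−p*)·33.5079]/1.04 = 16.7426. B = V − Δ·S = 56.0000.
(3,1): S=69.7909. Δ = (V_up−V_dn)/(S_up−S_dn) = (0.0000−14.2717)/(78.1658−43.9683) = -0.4173. V = [p*·0.0000 + (1−p*)·14.2717]/1.04 = 2.2405. B = V − Δ·S = 31.3665.
(3,2): S=124.0727. Δ = (V_up−V_dn)/(S_up−S_dn) = (0.0000−0.0000)/(138.9614−78.1658) = 0.0000. V = [p*·0.0000 + (1−p*)·0.0000]/1.04 = 0.0000. B = V − Δ·S = 0.0000.
(3,3): S=220.5737. Δ = (V_up−V_dn)/(S_up−S_dn) = (0.0000−0.0000)/(247.0425−138.9614) = 0.0000. V = [p*·0.0000 + (1−p*)·0.0000]/1.04 = 0.0000. B = V − Δ·S = 0.0000.
(2,0): S=62.3133. Δ = (V_up−V_dn)/(S_up−S_dn) = (2.2405−16.7426)/(69.7909−39.2574) = -0.4750. V = [p*·2.2405 + (1−p*)·16.7426]/1.04 = 4.4309. B = V − Δ·S = 34.0272.
(2,1): S=110.7792. Δ = (V_up−V_dn)/(S_up−S_dn) = (0.0000−2.2405)/(124.0727−69.7909) = -0.0413. V = [p*·0.0000 + (1−p*)·2.2405]/1.04 = 0.3517. B = V − Δ·S = 4.9241.
(2,2): S=196.9408. Δ = (V_up−V_dn)/(S_up−S_dn) = (0.0000−0.0000)/(220.5737−124.0727) = 0.0000. V = [p*·0.0000 + (1−p*)·0.0000]/1.04 = 0.0000. B = V − Δ·S = 0.0000.
(1,0): S=98.9100. Δ = (V_up−V_dn)/(S_up−S_dn) = (0.3517−4.4309)/(110.7792−62.3133) = -0.0842. V = [p*·0.3517 + (1−p*)·4.4309]/1.04 = 0.9786. B = V − Δ·S = 9.3035.
(1,1): S=175.8400. Δ = (V_up−V_dn)/(S_up−S_dn) = (0.0000−0.3517)/(196.9408−110.7792) = -0.0041. V = [p*·0.0000 + (1−p*)·0.3517]/1.04 = 0.0552. B = V − Δ·S = 0.7730.
(0,0): S=157.0000. Δ = (V_up−V_dn)/(S_up−S_dn) = (0.0552−0.9786)/(175.8400−98.9100) = -0.0120. V = [p*·0.0552 + (1−p*)·0.9786]/1.04 = 0.1980. B = V − Δ·S = 2.0824.
The time-0 hedge costs 0.1980, which is the no-arbitrage price.

(0,0): Delta=-0.0120 Bond=2.0824
(1,0): Delta=-0.0842 Bond=9.3035
(1,1): Delta=-0.0041 Bond=0.7730
(2,0): Delta=-0.4750 Bond=34.0272
(2,1): Delta=-0.0413 Bond=4.9241
(2,2): Delta=0.0000 Bond=0.0000
(3,0): Delta=-1.0000 Bond=56.0000
(3,1): Delta=-0.4173 Bond=31.3665
(3,2): Delta=0.0000 Bond=0.0000
(3,3): Delta=0.0000 Bond=0.0000
V0=0.1980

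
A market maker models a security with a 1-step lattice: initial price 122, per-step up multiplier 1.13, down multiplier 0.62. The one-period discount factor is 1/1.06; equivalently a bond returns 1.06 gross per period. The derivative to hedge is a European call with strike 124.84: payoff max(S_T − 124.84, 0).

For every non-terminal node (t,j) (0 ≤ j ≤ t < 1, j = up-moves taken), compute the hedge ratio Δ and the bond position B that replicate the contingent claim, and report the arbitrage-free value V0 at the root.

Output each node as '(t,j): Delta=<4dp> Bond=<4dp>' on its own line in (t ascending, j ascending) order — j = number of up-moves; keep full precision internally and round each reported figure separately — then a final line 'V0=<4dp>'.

(0,0): Delta=0.2093 Bond=-14.9323
V0=10.5971

No-arbitrage ⇒ martingale measure with p* = (R−d)/(u−d) = 0.8627.
At expiry t=1: V(1,0)=0.0000, V(1,1)=13.0200
Node (0,0) S=122.0000: V=(p*·13.0200+(1−p*)·0.0000)/1.06=10.5971; Δ=(13.0200−0.0000)/(137.8600−75.6400)=0.2093; B=V−Δ·S=-14.9323
Root portfolio cost Δ·122+B reproduces V0=10.5971.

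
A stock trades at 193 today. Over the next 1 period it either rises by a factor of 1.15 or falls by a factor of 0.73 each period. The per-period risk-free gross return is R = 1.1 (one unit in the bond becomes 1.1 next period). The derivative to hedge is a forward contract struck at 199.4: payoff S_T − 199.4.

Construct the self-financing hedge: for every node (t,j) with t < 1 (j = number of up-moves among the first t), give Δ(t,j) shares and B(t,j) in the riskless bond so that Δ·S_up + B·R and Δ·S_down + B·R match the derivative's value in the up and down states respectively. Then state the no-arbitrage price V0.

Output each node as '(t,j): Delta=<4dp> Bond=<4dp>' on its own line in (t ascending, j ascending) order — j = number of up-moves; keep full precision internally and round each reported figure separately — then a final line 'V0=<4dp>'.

(0,0): Delta=1.0000 Bond=-181.2727
V0=11.7273

No-arbitrage ⇒ martingale measure with p* = (R−d)/(u−d) = 0.8810.
At expiry t=1: V(1,0)=-58.5100, V(1,1)=22.5500
  t=0,j=0: stock 193.0000 → up 221.9500 (V=22.5500), down 140.8900 (V=-58.5100). Price 11.7273; hedge Δ=1.0000, bond B=-181.2727.
Root portfolio cost Δ·193+B reproduces V0=11.7273.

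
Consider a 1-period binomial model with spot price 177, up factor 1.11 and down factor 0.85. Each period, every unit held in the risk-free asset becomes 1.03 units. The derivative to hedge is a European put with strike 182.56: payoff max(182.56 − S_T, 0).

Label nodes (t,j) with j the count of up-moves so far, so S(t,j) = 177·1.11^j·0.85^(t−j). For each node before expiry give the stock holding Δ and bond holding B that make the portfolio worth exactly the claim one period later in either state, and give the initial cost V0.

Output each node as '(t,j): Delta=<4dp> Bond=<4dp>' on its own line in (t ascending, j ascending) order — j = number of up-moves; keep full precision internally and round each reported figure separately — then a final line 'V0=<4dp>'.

(0,0): Delta=-0.6977 Bond=133.0922
V0=9.5922

Under the risk-neutral measure, an up-move has probability p* = (R−d)/(u−d) = 0.6923 and values discount at R = 1.03.
Terminal values V(1,·): V(1,0)=32.1100, V(1,1)=0.0000
Node (0,0) S=177.0000: V=(p*·0.0000+(1−p*)·32.1100)/1.03=9.5922; Δ=(0.0000−32.1100)/(196.4700−150.4500)=-0.6977; B=V−Δ·S=133.0922
The time-0 hedge costs 9.5922, which is the no-arbitrage price.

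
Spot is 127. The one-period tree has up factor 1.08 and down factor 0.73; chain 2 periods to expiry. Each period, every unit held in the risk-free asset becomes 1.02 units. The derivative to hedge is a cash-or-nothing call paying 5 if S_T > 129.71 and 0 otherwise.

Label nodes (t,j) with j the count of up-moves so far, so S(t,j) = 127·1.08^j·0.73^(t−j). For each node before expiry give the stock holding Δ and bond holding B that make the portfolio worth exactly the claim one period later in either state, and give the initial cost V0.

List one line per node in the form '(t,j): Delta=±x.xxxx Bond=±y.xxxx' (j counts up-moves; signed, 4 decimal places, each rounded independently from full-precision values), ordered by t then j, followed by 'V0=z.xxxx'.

The replicating-portfolio and risk-neutral prices coincide; use p* = (1.02−0.73)/(1.08−0.73) = 0.8286 for the latter.
Terminal values V(2,·): V(2,0)=0.0000, V(2,1)=0.0000, V(2,2)=5.0000
  t=1,j=0: stock 92.7100 → up 100.1268 (V=0.0000), down 67.6783 (V=0.0000). Price 0.0000; hedge Δ=0.0000, bond B=0.0000.
  t=1,j=1: stock 137.1600 → up 148.1328 (V=5.0000), down 100.1268 (V=0.0000). Price 4.0616; hedge Δ=0.1042, bond B=-10.2241.
  t=0,j=0: stock 127.0000 → up 137.1600 (V=4.0616), down 92.7100 (V=0.0000). Price 3.2994; hedge Δ=0.0914, bond B=-8.3053.
Check: Δ(0,0)·S0 + B(0,0) = 3.2994 = V0.

(0,0): Delta=0.0914 Bond=-8.3053
(1,0): Delta=0.0000 Bond=0.0000
(1,1): Delta=0.1042 Bond=-10.2241
V0=3.2994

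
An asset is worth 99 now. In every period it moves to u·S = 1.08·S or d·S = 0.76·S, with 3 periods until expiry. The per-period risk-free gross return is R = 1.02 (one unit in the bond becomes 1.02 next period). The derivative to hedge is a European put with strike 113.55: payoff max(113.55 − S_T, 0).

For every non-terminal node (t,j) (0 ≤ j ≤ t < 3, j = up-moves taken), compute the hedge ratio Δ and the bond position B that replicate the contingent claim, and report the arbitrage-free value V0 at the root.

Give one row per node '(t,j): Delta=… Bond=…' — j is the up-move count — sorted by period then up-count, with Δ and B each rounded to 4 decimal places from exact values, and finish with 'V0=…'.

Since d<R<u, set p* = (R−d)/(u−d) = 0.8125; price each node as the discounted p*-expectation of its children.
At expiry t=3: V(3,0)=70.0914, V(3,1)=51.7930, V(3,2)=25.7901, V(3,3)=0.0000
  t=2,j=0: stock 57.1824 → up 61.7570 (V=51.7930), down 43.4586 (V=70.0914). Price 54.1411; hedge Δ=-1.0000, bond B=111.3235.
  t=2,j=1: stock 81.2592 → up 87.7599 (V=25.7901), down 61.7570 (V=51.7930). Price 30.0643; hedge Δ=-1.0000, bond B=111.3235.
  t=2,j=2: stock 115.4736 → up 124.7115 (V=0.0000), down 87.7599 (V=25.7901). Price 4.7408; hedge Δ=-0.6979, bond B=85.3348.
  t=1,j=0: stock 75.2400 → up 81.2592 (V=30.0643), down 57.1824 (V=54.1411). Price 33.9007; hedge Δ=-1.0000, bond B=109.1407.
  t=1,j=1: stock 106.9200 → up 115.4736 (V=4.7408), down 81.2592 (V=30.0643). Price 9.3029; hedge Δ=-0.7401, bond B=88.4389.
  t=0,j=0: stock 99.0000 → up 106.9200 (V=9.3029), down 75.2400 (V=33.9007). Price 13.6422; hedge Δ=-0.7764, bond B=90.5103.
Each (Δ,B) replicates both successor values, so the strategy is self-financing and V0 is arbitrage-free.

(0,0): Delta=-0.7764 Bond=90.5103
(1,0): Delta=-1.0000 Bond=109.1407
(1,1): Delta=-0.7401 Bond=88.4389
(2,0): Delta=-1.0000 Bond=111.3235
(2,1): Delta=-1.0000 Bond=111.3235
(2,2): Delta=-0.6979 Bond=85.3348
V0=13.6422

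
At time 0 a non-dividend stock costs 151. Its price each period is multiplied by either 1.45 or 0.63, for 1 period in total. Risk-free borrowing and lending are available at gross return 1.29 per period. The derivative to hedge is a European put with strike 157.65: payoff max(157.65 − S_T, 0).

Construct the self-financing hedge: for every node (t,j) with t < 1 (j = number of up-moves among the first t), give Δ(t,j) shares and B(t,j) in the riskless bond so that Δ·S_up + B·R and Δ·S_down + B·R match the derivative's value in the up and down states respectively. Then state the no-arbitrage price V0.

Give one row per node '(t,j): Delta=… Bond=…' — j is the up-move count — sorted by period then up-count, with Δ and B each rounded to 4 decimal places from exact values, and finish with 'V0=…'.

Under the risk-neutral measure, an up-move has probability p* = (R−d)/(u−d) = 0.8049 and values discount at R = 1.29.
Payoff layer (t=1): V(1,0)=62.5200, V(1,1)=0.0000
  t=0,j=0: stock 151.0000 → up 218.9500 (V=0.0000), down 95.1300 (V=62.5200). Price 9.4566; hedge Δ=-0.5049, bond B=85.7005.
Root portfolio cost Δ·151+B reproduces V0=9.4566.

(0,0): Delta=-0.5049 Bond=85.7005
V0=9.4566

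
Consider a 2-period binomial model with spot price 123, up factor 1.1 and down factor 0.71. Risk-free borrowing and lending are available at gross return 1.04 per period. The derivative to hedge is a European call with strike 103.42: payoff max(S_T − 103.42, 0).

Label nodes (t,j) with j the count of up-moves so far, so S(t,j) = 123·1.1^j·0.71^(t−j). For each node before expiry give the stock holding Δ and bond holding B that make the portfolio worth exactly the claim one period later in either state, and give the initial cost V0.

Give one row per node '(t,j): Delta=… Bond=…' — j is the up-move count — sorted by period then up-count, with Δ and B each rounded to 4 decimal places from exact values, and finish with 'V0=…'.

(0,0): Delta=0.7702 Bond=-64.6737
(1,0): Delta=0.0000 Bond=0.0000
(1,1): Delta=0.8606 Bond=-79.4899
V0=30.0596

No-arbitrage ⇒ martingale measure with p* = (R−d)/(u−d) = 0.8462.
Terminal payoffs: V(2,0)=0.0000, V(2,1)=0.0000, V(2,2)=45.4100
Node (1,0) S=87.3300: V=(p*·0.0000+(1−p*)·0.0000)/1.04=0.0000; Δ=(0.0000−0.0000)/(96.0630−62.0043)=0.0000; B=V−Δ·S=0.0000
Node (1,1) S=135.3000: V=(p*·45.4100+(1−p*)·0.0000)/1.04=36.9460; Δ=(45.4100−0.0000)/(148.8300−96.0630)=0.8606; B=V−Δ·S=-79.4899
Node (0,0) S=123.0000: V=(p*·36.9460+(1−p*)·0.0000)/1.04=30.0596; Δ=(36.9460−0.0000)/(135.3000−87.3300)=0.7702; B=V−Δ·S=-64.6737
Check: Δ(0,0)·S0 + B(0,0) = 30.0596 = V0.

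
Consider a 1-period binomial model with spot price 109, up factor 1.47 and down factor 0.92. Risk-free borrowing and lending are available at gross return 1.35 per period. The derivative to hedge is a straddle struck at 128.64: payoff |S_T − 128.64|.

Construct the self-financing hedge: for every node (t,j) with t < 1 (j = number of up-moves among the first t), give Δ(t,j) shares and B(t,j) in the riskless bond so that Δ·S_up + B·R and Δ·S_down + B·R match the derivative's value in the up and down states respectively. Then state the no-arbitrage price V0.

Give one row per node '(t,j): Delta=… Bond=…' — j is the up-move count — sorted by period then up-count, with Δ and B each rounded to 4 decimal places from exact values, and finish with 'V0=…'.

(0,0): Delta=0.0539 Bond=17.0053
V0=22.8780

The replicating-portfolio and risk-neutral prices coincide; use p* = (1.35−0.92)/(1.47−0.92) = 0.7818 for the latter.
At expiry t=1: V(1,0)=28.3600, V(1,1)=31.5900
(0,0): S=109.0000. Δ = (V_up−V_dn)/(S_up−S_dn) = (31.5900−28.3600)/(160.2300−100.2800) = 0.0539. V = [p*·31.5900 + (1−p*)·28.3600]/1.35 = 22.8780. B = V − Δ·S = 17.0053.
Each (Δ,B) replicates both successor values, so the strategy is self-financing and V0 is arbitrage-free.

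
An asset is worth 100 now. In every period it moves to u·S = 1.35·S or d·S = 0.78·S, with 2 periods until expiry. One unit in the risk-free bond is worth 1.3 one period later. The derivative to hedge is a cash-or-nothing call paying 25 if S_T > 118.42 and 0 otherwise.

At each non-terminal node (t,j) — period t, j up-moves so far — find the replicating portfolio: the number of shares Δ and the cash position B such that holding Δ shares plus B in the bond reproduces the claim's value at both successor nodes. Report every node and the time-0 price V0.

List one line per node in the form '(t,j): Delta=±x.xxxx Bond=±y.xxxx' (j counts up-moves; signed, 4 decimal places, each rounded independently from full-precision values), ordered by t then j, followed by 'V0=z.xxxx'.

No-arbitrage ⇒ martingale measure with p* = (R−d)/(u−d) = 0.9123.
Terminal values V(2,·): V(2,0)=0.0000, V(2,1)=0.0000, V(2,2)=25.0000
  t=1,j=0: stock 78.0000 → up 105.3000 (V=0.0000), down 60.8400 (V=0.0000). Price 0.0000; hedge Δ=0.0000, bond B=0.0000.
  t=1,j=1: stock 135.0000 → up 182.2500 (V=25.0000), down 105.3000 (V=0.0000). Price 17.5439; hedge Δ=0.3249, bond B=-26.3158.
  t=0,j=0: stock 100.0000 → up 135.0000 (V=17.5439), down 78.0000 (V=0.0000). Price 12.3115; hedge Δ=0.3078, bond B=-18.4672.
Root portfolio cost Δ·100+B reproduces V0=12.3115.

(0,0): Delta=0.3078 Bond=-18.4672
(1,0): Delta=0.0000 Bond=0.0000
(1,1): Delta=0.3249 Bond=-26.3158
V0=12.3115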